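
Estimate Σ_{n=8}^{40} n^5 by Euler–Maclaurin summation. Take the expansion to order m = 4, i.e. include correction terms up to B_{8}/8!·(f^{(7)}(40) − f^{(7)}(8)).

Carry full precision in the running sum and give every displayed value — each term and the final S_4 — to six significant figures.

Integral: ∫_8^40 x^5 dx = 6.82623e+08.
½[f(8) + f(40)] = ½[32768.0 + 1.02400e+08] = 5.12164e+07.
Integral + boundary = 7.33839e+08.
k=1: B_{2}/(2)! × [f^{(1)}(40) − f^{(1)}(8)] = 1/12 × (1.28000e+07 − 20480.0) = 1.06496e+06.
After k=1: 7.34904e+08.
k=2: B_{4}/(4)! × [f^{(3)}(40) − f^{(3)}(8)] = −1/720 × (96000.0 − 3840.00) = -128.000.
After k=2: 7.34904e+08.
k=3: B_{6}/(6)! × [f^{(5)}(40) − f^{(5)}(8)] = 1/30240 × (120.000 − 120.000) = 0.00000.
After k=3: 7.34904e+08.
k=4: B_{8}/(8)! × [f^{(7)}(40) − f^{(7)}(8)] = −1/1209600 × (0.00000 − 0.00000) = 0.00000.

S_4 ≈ 7.34904e+08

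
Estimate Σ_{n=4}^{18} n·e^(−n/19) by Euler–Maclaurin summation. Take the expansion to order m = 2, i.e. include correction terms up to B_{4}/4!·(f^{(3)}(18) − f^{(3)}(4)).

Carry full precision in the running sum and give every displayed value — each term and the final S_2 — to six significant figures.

S_2 ≈ 86.5021

Integral: ∫_4^18 x·e^(−x/19) dx = 81.4436.
Endpoint term: (f(4) + f(18))/2 = (3.24063 + 6.97968)/2 = 5.11016.
Integral + boundary = 86.5537.
Order-1 term: 1/12 · (0.0204084 − 0.639598) = -0.0515991.
Running total after k=1: 86.5021.
Order-2 term: −1/720 · (0.00220479 − 0.00626015) = 5.63244e-06.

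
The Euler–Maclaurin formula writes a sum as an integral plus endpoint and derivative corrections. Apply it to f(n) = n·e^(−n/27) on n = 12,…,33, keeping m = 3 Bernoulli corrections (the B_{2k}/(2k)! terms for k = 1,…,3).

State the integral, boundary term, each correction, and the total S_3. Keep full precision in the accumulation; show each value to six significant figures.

Integral: ∫_12^33 x·e^(−x/27) dx = 197.952.
½[f(12) + f(33)] = ½[7.69416 + 9.72097] = 8.70757.
Running total after boundary: 206.659.
Order-1 term: 1/12 · (-0.0654611 − 0.356211) = -0.0351394.
After k=1: 206.624.
Order-2 term: −1/720 · (0.000718366 − 0.00224770) = 2.12407e-06.
After k=2: 206.624.
Order-3 term: 1/30240 · (2.09400e-06 − 5.49625e-06) = -1.12508e-10.

S_3 ≈ 206.624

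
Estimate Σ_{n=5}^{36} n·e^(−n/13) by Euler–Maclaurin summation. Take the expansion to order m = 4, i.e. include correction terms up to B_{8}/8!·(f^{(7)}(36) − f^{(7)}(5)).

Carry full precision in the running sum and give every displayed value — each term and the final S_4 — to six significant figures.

S_4 ≈ 122.127

The integral term ∫_5^36 x·e^(−x/13) dx = 119.340.
½[f(5) + f(36)] = ½[3.40356 + 2.25757] = 2.83057.
Integral + boundary = 122.171.
Order-1 term: 1/12 · (-0.110949 − 0.418900) = -0.0441541.
Partial sum through k=1: 122.127.
Order-2 term: −1/720 · (8.56307e-05 − 0.0105345) = 1.45123e-05.
Partial sum through k=2: 122.127.
Order-3 term: 1/30240 · (4.89801e-06 − 0.000110001) = -3.47564e-09.
Partial sum through k=3: 122.127.
Order-4 term: −1/1209600 · (5.49664e-08 − 9.32951e-07) = 7.25847e-13.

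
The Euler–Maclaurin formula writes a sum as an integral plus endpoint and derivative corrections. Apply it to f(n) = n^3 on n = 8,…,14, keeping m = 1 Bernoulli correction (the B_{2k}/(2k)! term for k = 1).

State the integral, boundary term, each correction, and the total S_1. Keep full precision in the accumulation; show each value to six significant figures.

S_1 ≈ 10241.0

Integral: ∫_8^14 x^3 dx = 8580.00.
½[f(8) + f(14)] = ½[512.000 + 2744.00] = 1628.00.
Running total after boundary: 10208.0.
Correction k=1: B_{2}/2! · (f^{(1)}(14) − f^{(1)}(8)) = 1/12 · (588.000 − 192.000) = 33.0000.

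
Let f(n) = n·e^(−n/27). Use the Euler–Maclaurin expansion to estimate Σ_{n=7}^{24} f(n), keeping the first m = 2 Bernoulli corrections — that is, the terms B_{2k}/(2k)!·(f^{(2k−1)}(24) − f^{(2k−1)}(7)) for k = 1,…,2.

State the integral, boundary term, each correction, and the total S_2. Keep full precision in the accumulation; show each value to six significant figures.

The integral term ∫_7^24 x·e^(−x/27) dx = 142.248.
Boundary: ½(f(7) + f(24)) = ½(5.40136 + 9.86669) = 7.63403.
Integral + boundary = 149.882.
k=1: B_{2}/(2)! × [f^{(1)}(24) − f^{(1)}(7)] = 1/12 × (0.0456791 − 0.571573) = -0.0438245.
Partial sum through k=1: 149.838.
k=2: B_{4}/(4)! × [f^{(3)}(24) − f^{(3)}(7)] = −1/720 × (0.00119054 − 0.00290099) = 2.37562e-06.

S_2 ≈ 149.838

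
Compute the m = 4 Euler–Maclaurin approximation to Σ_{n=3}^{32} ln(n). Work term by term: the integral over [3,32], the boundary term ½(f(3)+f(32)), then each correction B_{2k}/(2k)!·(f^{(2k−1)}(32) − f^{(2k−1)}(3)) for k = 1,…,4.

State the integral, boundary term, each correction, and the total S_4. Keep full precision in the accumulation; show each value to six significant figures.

S_4 ≈ 80.8648

The integral term ∫_3^32 ln(x) dx = 78.6077.
½[f(3) + f(32)] = ½[1.09861 + 3.46574] = 2.28217.
Integral + boundary = 80.8899.
Order-1 term: 1/12 · (0.0312500 − 0.333333) = -0.0251736.
After k=1: 80.8647.
Order-2 term: −1/720 · (6.10352e-05 − 0.0740741) = 0.000102796.
After k=2: 80.8648.
Order-3 term: 1/30240 · (7.15256e-07 − 0.0987654) = -3.26603e-06.
After k=3: 80.8648.
Order-4 term: −1/1209600 · (2.09548e-08 − 0.329218) = 2.72171e-07.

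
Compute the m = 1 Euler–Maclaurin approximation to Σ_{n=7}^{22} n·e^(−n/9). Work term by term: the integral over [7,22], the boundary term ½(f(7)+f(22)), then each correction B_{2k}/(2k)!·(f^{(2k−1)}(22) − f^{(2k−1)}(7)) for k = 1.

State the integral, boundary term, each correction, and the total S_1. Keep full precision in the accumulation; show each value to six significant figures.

S_1 ≈ 44.4908

Integral: ∫_7^22 x·e^(−x/9) dx = 41.9473.
Endpoint term: (f(7) + f(22))/2 = (3.21598 + 1.90904)/2 = 2.56251.
So far: 44.5098.
Order-1 term: 1/12 · (-0.125341 − 0.102095) = -0.0189529.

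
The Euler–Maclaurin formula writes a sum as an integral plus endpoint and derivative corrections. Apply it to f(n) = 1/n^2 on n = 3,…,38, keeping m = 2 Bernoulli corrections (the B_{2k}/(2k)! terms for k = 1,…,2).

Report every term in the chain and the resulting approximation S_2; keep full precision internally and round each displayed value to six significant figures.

S_2 ≈ 0.368952

The integral term ∫_3^38 1/x^2 dx = 0.307018.
Boundary: ½(f(3) + f(38)) = ½(0.111111 + 0.000692521) = 0.0559018.
Running total after boundary: 0.362919.
Correction k=1: B_{2}/2! · (f^{(1)}(38) − f^{(1)}(3)) = 1/12 · (-3.64485e-05 − (-0.0740741)) = 0.00616980.
Partial sum through k=1: 0.369089.
Correction k=2: B_{4}/4! · (f^{(3)}(38) − f^{(3)}(3)) = −1/720 · (-3.02896e-07 − (-0.0987654)) = -0.000137174.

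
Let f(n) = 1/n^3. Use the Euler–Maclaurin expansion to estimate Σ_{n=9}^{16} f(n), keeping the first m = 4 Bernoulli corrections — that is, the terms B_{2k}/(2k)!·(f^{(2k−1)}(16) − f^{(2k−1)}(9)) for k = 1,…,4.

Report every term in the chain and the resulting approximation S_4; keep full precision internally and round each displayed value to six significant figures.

S_4 ≈ 0.00506180

∫_9^16 1/x^3 dx evaluates to 0.00421971.
½[f(9) + f(16)] = ½[0.00137174 + 0.000244141] = 0.000807941.
Integral + boundary = 0.00502766.
k=1: B_{2}/(2)! × [f^{(1)}(16) − f^{(1)}(9)] = 1/12 × (-4.57764e-05 − (-0.000457247)) = 3.42893e-05.
Running total after k=1: 0.00506195.
k=2: B_{4}/(4)! × [f^{(3)}(16) − f^{(3)}(9)] = −1/720 × (-3.57628e-06 − (-0.000112901)) = -1.51839e-07.
Running total after k=2: 0.00506179.
k=3: B_{6}/(6)! × [f^{(5)}(16) − f^{(5)}(9)] = 1/30240 × (-5.86733e-07 − (-5.85410e-05)) = 1.91648e-09.
Running total after k=3: 0.00506180.
k=4: B_{8}/(8)! × [f^{(7)}(16) − f^{(7)}(9)] = −1/1209600 × (-1.65019e-07 − (-5.20365e-05)) = -4.28832e-11.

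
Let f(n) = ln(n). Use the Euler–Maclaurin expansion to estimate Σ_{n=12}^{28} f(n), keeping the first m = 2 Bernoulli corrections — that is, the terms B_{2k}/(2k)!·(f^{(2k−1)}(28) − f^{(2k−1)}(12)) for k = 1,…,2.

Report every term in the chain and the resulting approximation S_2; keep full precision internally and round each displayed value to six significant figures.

S_2 ≈ 50.3874

The integral term ∫_12^28 ln(x) dx = 47.4828.
½[f(12) + f(28)] = ½[2.48491 + 3.33220] = 2.90856.
So far: 50.3914.
Order-1 term: 1/12 · (0.0357143 − 0.0833333) = -0.00396825.
Running total after k=1: 50.3874.
Order-2 term: −1/720 · (9.11079e-05 − 0.00115741) = 1.48097e-06.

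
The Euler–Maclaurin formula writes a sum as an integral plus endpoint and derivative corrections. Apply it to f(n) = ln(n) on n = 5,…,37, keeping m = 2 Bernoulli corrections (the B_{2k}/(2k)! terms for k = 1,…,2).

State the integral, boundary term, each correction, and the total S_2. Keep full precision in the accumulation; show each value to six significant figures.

∫_5^37 ln(x) dx evaluates to 93.5568.
Endpoint term: (f(5) + f(37))/2 = (1.60944 + 3.61092)/2 = 2.61018.
Integral + boundary = 96.1670.
Correction k=1: B_{2}/2! · (f^{(1)}(37) − f^{(1)}(5)) = 1/12 · (0.0270270 − 0.200000) = -0.0144144.
Partial sum through k=1: 96.1525.
Correction k=2: B_{4}/4! · (f^{(3)}(37) − f^{(3)}(5)) = −1/720 · (3.94843e-05 − 0.0160000) = 2.21674e-05.

S_2 ≈ 96.1526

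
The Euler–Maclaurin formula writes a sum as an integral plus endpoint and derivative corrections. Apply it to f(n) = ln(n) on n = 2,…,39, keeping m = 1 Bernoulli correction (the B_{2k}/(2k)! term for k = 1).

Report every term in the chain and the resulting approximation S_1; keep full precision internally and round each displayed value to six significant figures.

S_1 ≈ 106.631

Integral: ∫_2^39 ln(x) dx = 104.493.
½[f(2) + f(39)] = ½[0.693147 + 3.66356] = 2.17835.
Running total after boundary: 106.671.
Order-1 term: 1/12 · (0.0256410 − 0.500000) = -0.0395299.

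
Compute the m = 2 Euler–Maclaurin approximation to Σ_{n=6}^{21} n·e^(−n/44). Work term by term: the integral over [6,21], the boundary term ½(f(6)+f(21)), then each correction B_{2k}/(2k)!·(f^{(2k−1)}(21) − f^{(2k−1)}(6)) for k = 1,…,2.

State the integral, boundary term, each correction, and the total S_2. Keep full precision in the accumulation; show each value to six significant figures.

S_2 ≈ 154.099

Integral: ∫_6^21 x·e^(−x/44) dx = 145.002.
½[f(6) + f(21)] = ½[5.23515 + 13.0299] = 9.13255.
Running total after boundary: 154.135.
Order-1 term: 1/12 · (0.324338 − 0.753545) = -0.0357672.
Partial sum through k=1: 154.099.
Order-2 term: −1/720 · (0.000808515 − 0.00129060) = 6.69558e-07.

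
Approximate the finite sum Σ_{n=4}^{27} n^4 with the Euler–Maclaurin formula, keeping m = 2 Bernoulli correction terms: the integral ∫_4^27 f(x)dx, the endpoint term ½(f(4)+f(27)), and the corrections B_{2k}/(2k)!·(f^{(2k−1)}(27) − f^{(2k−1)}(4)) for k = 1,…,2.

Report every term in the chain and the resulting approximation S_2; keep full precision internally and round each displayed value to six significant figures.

The integral term ∫_4^27 x^4 dx = 2.86958e+06.
Boundary: ½(f(4) + f(27)) = ½(256.000 + 531441) = 265848.
So far: 3.13543e+06.
k=1: B_{2}/(2)! × [f^{(1)}(27) − f^{(1)}(4)] = 1/12 × (78732.0 − 256.000) = 6539.67.
After k=1: 3.14196e+06.
k=2: B_{4}/(4)! × [f^{(3)}(27) − f^{(3)}(4)] = −1/720 × (648.000 − 96.0000) = -0.766667.

S_2 ≈ 3.14196e+06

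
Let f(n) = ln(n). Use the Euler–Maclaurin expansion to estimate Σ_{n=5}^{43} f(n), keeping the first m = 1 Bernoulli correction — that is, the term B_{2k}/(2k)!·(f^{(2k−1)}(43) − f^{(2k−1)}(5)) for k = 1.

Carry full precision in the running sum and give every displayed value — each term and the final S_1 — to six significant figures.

The integral term ∫_5^43 ln(x) dx = 115.684.
½[f(5) + f(43)] = ½[1.60944 + 3.76120] = 2.68532.
So far: 118.370.
Order-1 term: 1/12 · (0.0232558 − 0.200000) = -0.0147287.

S_1 ≈ 118.355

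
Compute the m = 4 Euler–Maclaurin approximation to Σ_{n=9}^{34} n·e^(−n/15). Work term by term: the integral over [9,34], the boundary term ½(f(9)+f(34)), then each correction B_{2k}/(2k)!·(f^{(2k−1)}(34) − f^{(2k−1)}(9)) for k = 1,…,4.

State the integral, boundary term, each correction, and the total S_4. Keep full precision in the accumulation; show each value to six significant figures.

The integral term ∫_9^34 x·e^(−x/15) dx = 121.384.
Endpoint term: (f(9) + f(34))/2 = (4.93930 + 3.52434)/2 = 4.23182.
Integral + boundary = 125.616.
Correction k=1: B_{2}/2! · (f^{(1)}(34) − f^{(1)}(9)) = 1/12 · (-0.131299 − 0.219525) = -0.0292353.
Partial sum through k=1: 125.587.
Correction k=2: B_{4}/4! · (f^{(3)}(34) − f^{(3)}(9)) = −1/720 · (0.000337845 − 0.00585399) = 7.66131e-06.
Partial sum through k=2: 125.587.
Correction k=3: B_{6}/6! · (f^{(5)}(34) − f^{(5)}(9)) = 1/30240 · (5.59663e-06 − 4.76992e-05) = -1.39228e-09.
Partial sum through k=3: 125.587.
Correction k=4: B_{8}/8! · (f^{(7)}(34) − f^{(7)}(9)) = −1/1209600 · (4.30743e-08 − 3.08358e-07) = 2.19315e-13.

S_4 ≈ 125.587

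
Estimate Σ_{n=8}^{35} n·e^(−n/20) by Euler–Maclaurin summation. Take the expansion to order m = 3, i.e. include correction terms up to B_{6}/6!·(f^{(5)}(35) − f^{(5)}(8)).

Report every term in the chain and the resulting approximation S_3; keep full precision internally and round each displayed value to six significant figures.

∫_8^35 x·e^(−x/20) dx evaluates to 184.228.
½[f(8) + f(35)] = ½[5.36256 + 6.08209] = 5.72232.
So far: 189.950.
k=1: B_{2}/(2)! × [f^{(1)}(35) − f^{(1)}(8)] = 1/12 × (-0.130330 − 0.402192) = -0.0443769.
Partial sum through k=1: 189.906.
k=2: B_{4}/(4)! × [f^{(3)}(35) − f^{(3)}(8)] = −1/720 × (0.000543044 − 0.00435708) = 5.29727e-06.
Partial sum through k=2: 189.906.
k=3: B_{6}/(6)! × [f^{(5)}(35) − f^{(5)}(8)] = 1/30240 × (3.52978e-06 − 1.92717e-05) = -5.20566e-10.

S_3 ≈ 189.906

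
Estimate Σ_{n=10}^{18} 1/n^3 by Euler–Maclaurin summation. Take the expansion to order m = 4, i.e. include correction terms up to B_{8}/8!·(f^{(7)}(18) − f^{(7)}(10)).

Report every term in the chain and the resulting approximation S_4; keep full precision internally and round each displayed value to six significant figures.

S_4 ≈ 0.00406506

The integral term ∫_10^18 1/x^3 dx = 0.00345679.
Boundary: ½(f(10) + f(18)) = ½(0.00100000 + 0.000171468) = 0.000585734.
So far: 0.00404252.
Order-1 term: 1/12 · (-2.85780e-05 − (-0.000300000)) = 2.26185e-05.
After k=1: 0.00406514.
Order-2 term: −1/720 · (-1.76407e-06 − (-6.00000e-05)) = -8.08832e-08.
After k=2: 0.00406506.
Order-3 term: 1/30240 · (-2.28676e-07 − (-2.52000e-05)) = 8.25771e-10.
After k=3: 0.00406506.
Order-4 term: −1/1209600 · (-5.08169e-08 − (-1.81440e-05)) = -1.49580e-11.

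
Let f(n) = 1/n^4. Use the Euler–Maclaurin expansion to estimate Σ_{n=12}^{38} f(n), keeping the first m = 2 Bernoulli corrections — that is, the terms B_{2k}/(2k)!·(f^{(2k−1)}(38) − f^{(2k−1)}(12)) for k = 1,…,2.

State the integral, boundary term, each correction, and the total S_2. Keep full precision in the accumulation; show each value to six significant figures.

S_2 ≈ 0.000212510

Integral: ∫_12^38 1/x^4 dx = 0.000186826.
Endpoint term: (f(12) + f(38))/2 = (4.82253e-05 + 4.79585e-07)/2 = 2.43524e-05.
So far: 0.000211179.
Correction k=1: B_{2}/2! · (f^{(1)}(38) − f^{(1)}(12)) = 1/12 · (-5.04826e-08 − (-1.60751e-05)) = 1.33539e-06.
Partial sum through k=1: 0.000212514.
Correction k=2: B_{4}/4! · (f^{(3)}(38) − f^{(3)}(12)) = −1/720 · (-1.04881e-09 − (-3.34898e-06)) = -4.64990e-09.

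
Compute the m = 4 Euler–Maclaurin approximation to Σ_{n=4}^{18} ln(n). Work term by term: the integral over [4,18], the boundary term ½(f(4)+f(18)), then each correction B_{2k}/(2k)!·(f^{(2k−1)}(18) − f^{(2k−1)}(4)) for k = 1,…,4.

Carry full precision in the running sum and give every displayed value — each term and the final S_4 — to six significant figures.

The integral term ∫_4^18 ln(x) dx = 32.4815.
Boundary: ½(f(4) + f(18)) = ½(1.38629 + 2.89037) = 2.13833.
Integral + boundary = 34.6198.
Correction k=1: B_{2}/2! · (f^{(1)}(18) − f^{(1)}(4)) = 1/12 · (0.0555556 − 0.250000) = -0.0162037.
Running total after k=1: 34.6036.
Correction k=2: B_{4}/4! · (f^{(3)}(18) − f^{(3)}(4)) = −1/720 · (0.000342936 − 0.0312500) = 4.29265e-05.
Running total after k=2: 34.6037.
Correction k=3: B_{6}/6! · (f^{(5)}(18) − f^{(5)}(4)) = 1/30240 · (1.27013e-05 − 0.0234375) = -7.74630e-07.
Running total after k=3: 34.6037.
Correction k=4: B_{8}/8! · (f^{(7)}(18) − f^{(7)}(4)) = −1/1209600 · (1.17605e-06 − 0.0439453) = 3.63295e-08.

S_4 ≈ 34.6037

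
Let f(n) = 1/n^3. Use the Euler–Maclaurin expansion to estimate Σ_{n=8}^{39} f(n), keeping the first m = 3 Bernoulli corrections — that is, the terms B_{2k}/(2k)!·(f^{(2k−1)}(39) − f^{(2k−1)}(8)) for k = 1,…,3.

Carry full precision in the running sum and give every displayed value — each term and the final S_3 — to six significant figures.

Integral: ∫_8^39 1/x^3 dx = 0.00748377.
Endpoint term: (f(8) + f(39))/2 = (0.00195312 + 1.68580e-05)/2 = 0.000984992.
Integral + boundary = 0.00846876.
k=1: B_{2}/(2)! × [f^{(1)}(39) − f^{(1)}(8)] = 1/12 × (-1.29677e-06 − (-0.000732422)) = 6.09271e-05.
Partial sum through k=1: 0.00852969.
k=2: B_{4}/(4)! × [f^{(3)}(39) − f^{(3)}(8)] = −1/720 × (-1.70515e-08 − (-0.000228882)) = -3.17868e-07.
Partial sum through k=2: 0.00852937.
k=3: B_{6}/(6)! × [f^{(5)}(39) − f^{(5)}(8)] = 1/30240 × (-4.70851e-10 − (-0.000150204)) = 4.96704e-09.

S_3 ≈ 0.00852937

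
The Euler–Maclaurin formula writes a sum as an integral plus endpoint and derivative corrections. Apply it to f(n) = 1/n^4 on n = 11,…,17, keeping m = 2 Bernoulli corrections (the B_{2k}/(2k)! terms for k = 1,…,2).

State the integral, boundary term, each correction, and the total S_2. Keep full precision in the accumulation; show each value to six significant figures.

S_2 ≈ 0.000224555

The integral term ∫_11^17 1/x^4 dx = 0.000182591.
Boundary: ½(f(11) + f(17)) = ½(6.83013e-05 + 1.19730e-05) = 4.01372e-05.
Integral + boundary = 0.000222728.
Correction k=1: B_{2}/2! · (f^{(1)}(17) − f^{(1)}(11)) = 1/12 · (-2.81719e-06 − (-2.48369e-05)) = 1.83497e-06.
Running total after k=1: 0.000224563.
Correction k=2: B_{4}/4! · (f^{(3)}(17) − f^{(3)}(11)) = −1/720 · (-2.92441e-07 − (-6.15790e-06)) = -8.14647e-09.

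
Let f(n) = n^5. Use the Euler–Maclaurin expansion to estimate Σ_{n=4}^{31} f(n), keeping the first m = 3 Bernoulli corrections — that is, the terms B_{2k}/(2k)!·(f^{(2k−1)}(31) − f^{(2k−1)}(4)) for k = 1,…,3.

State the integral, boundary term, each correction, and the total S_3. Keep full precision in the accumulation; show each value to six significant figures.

∫_4^31 x^5 dx evaluates to 1.47917e+08.
Endpoint term: (f(4) + f(31))/2 = (1024.00 + 2.86292e+07)/2 = 1.43151e+07.
Integral + boundary = 1.62232e+08.
k=1: B_{2}/(2)! × [f^{(1)}(31) − f^{(1)}(4)] = 1/12 × (4.61760e+06 − 1280.00) = 384694.
Partial sum through k=1: 1.62616e+08.
k=2: B_{4}/(4)! × [f^{(3)}(31) − f^{(3)}(4)] = −1/720 × (57660.0 − 960.000) = -78.7500.
Partial sum through k=2: 1.62616e+08.
k=3: B_{6}/(6)! × [f^{(5)}(31) − f^{(5)}(4)] = 1/30240 × (120.000 − 120.000) = 0.00000.

S_3 ≈ 1.62616e+08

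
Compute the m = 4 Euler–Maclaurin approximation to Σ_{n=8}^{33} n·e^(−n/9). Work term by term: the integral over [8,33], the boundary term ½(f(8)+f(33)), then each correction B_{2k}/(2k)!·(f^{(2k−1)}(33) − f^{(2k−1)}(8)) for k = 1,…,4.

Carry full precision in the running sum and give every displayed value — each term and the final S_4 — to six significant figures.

The integral term ∫_8^33 x·e^(−x/9) dx = 53.2379.
Boundary: ½(f(8) + f(33)) = ½(3.28890 + 0.843531) = 2.06621.
So far: 55.3041.
k=1: B_{2}/(2)! × [f^{(1)}(33) − f^{(1)}(8)] = 1/12 × (-0.0681641 − 0.0456791) = -0.00948694.
Running total after k=1: 55.2946.
k=2: B_{4}/(4)! × [f^{(3)}(33) − f^{(3)}(8)] = −1/720 × (-0.000210383 − 0.0107149) = 1.51739e-05.
Running total after k=2: 55.2947.
k=3: B_{6}/(6)! × [f^{(5)}(33) − f^{(5)}(8)] = 1/30240 × (5.19464e-06 − 0.000257602) = -8.34681e-09.
Running total after k=3: 55.2947.
k=4: B_{8}/(8)! × [f^{(7)}(33) − f^{(7)}(8)] = −1/1209600 × (1.60328e-07 − 4.72744e-06) = 3.77572e-12.

S_4 ≈ 55.2947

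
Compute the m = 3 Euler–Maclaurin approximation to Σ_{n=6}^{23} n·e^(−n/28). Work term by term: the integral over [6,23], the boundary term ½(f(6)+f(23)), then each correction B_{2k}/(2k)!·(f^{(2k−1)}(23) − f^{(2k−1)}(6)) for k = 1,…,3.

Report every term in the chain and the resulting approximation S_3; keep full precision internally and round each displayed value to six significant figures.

Integral: ∫_6^23 x·e^(−x/28) dx = 140.338.
½[f(6) + f(23)] = ½[4.84271 + 10.1155] = 7.47909.
Running total after boundary: 147.817.
k=1: B_{2}/(2)! × [f^{(1)}(23) − f^{(1)}(6)] = 1/12 × (0.0785362 − 0.634164) = -0.0463023.
Partial sum through k=1: 147.770.
k=2: B_{4}/(4)! × [f^{(3)}(23) − f^{(3)}(6)] = −1/720 × (0.00122212 − 0.00286786) = 2.28575e-06.
Partial sum through k=2: 147.770.
k=3: B_{6}/(6)! × [f^{(5)}(23) − f^{(5)}(6)] = 1/30240 × (2.98988e-06 − 6.28422e-06) = -1.08940e-10.

S_3 ≈ 147.770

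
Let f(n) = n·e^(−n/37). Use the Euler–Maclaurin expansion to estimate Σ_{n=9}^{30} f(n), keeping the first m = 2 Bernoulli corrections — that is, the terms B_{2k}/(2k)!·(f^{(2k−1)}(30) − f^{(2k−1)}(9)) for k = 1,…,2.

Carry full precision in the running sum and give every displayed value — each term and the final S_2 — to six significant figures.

S_2 ≈ 242.750

Integral: ∫_9^30 x·e^(−x/37) dx = 232.596.
Endpoint term: (f(9) + f(30))/2 = (7.05673 + 13.3349)/2 = 10.1958.
So far: 242.792.
Correction k=1: B_{2}/2! · (f^{(1)}(30) − f^{(1)}(9)) = 1/12 · (0.0840941 − 0.593358) = -0.0424387.
Running total after k=1: 242.750.
Correction k=2: B_{4}/4! · (f^{(3)}(30) − f^{(3)}(9)) = −1/720 · (0.000710803 − 0.00157890) = 1.20570e-06.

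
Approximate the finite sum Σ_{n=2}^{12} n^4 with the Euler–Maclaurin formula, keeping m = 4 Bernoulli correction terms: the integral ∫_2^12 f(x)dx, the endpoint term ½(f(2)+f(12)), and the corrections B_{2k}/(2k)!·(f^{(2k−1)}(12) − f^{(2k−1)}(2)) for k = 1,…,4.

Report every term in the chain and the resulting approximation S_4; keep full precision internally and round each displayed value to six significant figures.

S_4 ≈ 60709.0

The integral term ∫_2^12 x^4 dx = 49760.0.
½[f(2) + f(12)] = ½[16.0000 + 20736.0] = 10376.0.
So far: 60136.0.
k=1: B_{2}/(2)! × [f^{(1)}(12) − f^{(1)}(2)] = 1/12 × (6912.00 − 32.0000) = 573.333.
Partial sum through k=1: 60709.3.
k=2: B_{4}/(4)! × [f^{(3)}(12) − f^{(3)}(2)] = −1/720 × (288.000 − 48.0000) = -0.333333.
Partial sum through k=2: 60709.0.
k=3: B_{6}/(6)! × [f^{(5)}(12) − f^{(5)}(2)] = 1/30240 × (0.00000 − 0.00000) = 0.00000.
Partial sum through k=3: 60709.0.
k=4: B_{8}/(8)! × [f^{(7)}(12) − f^{(7)}(2)] = −1/1209600 × (0.00000 − 0.00000) = 0.00000.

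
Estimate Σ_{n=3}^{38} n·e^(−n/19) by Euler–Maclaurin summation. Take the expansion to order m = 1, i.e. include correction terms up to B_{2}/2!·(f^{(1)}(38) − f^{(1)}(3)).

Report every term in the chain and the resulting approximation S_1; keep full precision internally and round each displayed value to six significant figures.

S_1 ≈ 214.160

The integral term ∫_3^38 x·e^(−x/19) dx = 210.379.
Boundary: ½(f(3) + f(38)) = ½(2.56182 + 5.14274) = 3.85228.
Running total after boundary: 214.231.
Correction k=1: B_{2}/2! · (f^{(1)}(38) − f^{(1)}(3)) = 1/12 · (-0.135335 − 0.719107) = -0.0712035.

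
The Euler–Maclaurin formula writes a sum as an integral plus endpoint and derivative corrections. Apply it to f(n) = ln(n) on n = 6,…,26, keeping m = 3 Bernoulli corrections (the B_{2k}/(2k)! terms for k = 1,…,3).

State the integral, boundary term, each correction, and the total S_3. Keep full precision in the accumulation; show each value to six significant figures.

∫_6^26 ln(x) dx evaluates to 53.9600.
Endpoint term: (f(6) + f(26))/2 = (1.79176 + 3.25810)/2 = 2.52493.
Running total after boundary: 56.4849.
Correction k=1: B_{2}/2! · (f^{(1)}(26) − f^{(1)}(6)) = 1/12 · (0.0384615 − 0.166667) = -0.0106838.
Running total after k=1: 56.4742.
Correction k=2: B_{4}/4! · (f^{(3)}(26) − f^{(3)}(6)) = −1/720 · (0.000113792 − 0.00925926) = 1.27020e-05.
Running total after k=2: 56.4742.
Correction k=3: B_{6}/6! · (f^{(5)}(26) − f^{(5)}(6)) = 1/30240 · (2.01997e-06 − 0.00308642) = -1.01997e-07.

S_3 ≈ 56.4742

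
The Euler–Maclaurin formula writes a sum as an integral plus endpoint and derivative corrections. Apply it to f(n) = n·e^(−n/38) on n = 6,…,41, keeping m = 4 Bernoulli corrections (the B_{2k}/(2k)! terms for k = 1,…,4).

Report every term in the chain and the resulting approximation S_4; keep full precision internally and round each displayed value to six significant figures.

Integral: ∫_6^41 x·e^(−x/38) dx = 407.248.
Boundary: ½(f(6) + f(41)) = ½(5.12364 + 13.9381) = 9.53086.
So far: 416.779.
Order-1 term: 1/12 · (-0.0268384 − 0.719107) = -0.0621621.
After k=1: 416.716.
Order-2 term: −1/720 · (0.000452263 − 0.00168074) = 1.70622e-06.
After k=2: 416.716.
Order-3 term: 1/30240 · (6.39275e-07 − 1.98302e-06) = -4.44360e-11.
After k=3: 416.716.
Order-4 term: −1/1209600 · (6.68523e-10 − 1.94051e-09) = 1.05157e-15.

S_4 ≈ 416.716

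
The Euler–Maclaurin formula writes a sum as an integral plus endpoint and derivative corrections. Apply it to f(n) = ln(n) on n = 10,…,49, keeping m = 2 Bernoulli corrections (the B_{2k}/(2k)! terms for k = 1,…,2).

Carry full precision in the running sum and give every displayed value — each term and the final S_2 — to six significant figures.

The integral term ∫_10^49 ln(x) dx = 128.673.
Endpoint term: (f(10) + f(49))/2 = (2.30259 + 3.89182)/2 = 3.09720.
Running total after boundary: 131.771.
Order-1 term: 1/12 · (0.0204082 − 0.100000) = -0.00663265.
Running total after k=1: 131.764.
Order-2 term: −1/720 · (1.69997e-05 − 0.00200000) = 2.75417e-06.

S_2 ≈ 131.764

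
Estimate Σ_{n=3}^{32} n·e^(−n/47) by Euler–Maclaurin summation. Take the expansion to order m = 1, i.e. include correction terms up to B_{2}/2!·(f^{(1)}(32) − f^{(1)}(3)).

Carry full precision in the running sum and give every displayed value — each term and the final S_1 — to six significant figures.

Integral: ∫_3^32 x·e^(−x/47) dx = 325.218.
Endpoint term: (f(3) + f(32))/2 = (2.81449 + 16.1980)/2 = 9.50622.
So far: 334.725.
Order-1 term: 1/12 · (0.161549 − 0.878282) = -0.0597278.

S_1 ≈ 334.665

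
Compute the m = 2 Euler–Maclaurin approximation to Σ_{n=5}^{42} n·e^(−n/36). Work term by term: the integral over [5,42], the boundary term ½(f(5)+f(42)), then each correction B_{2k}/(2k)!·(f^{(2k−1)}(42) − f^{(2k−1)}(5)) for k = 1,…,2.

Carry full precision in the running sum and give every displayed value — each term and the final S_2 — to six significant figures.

Integral: ∫_5^42 x·e^(−x/36) dx = 410.179.
Endpoint term: (f(5) + f(42))/2 = (4.35162 + 13.0789)/2 = 8.71528.
Integral + boundary = 418.894.
Order-1 term: 1/12 · (-0.0519005 − 0.749446) = -0.0667789.
Partial sum through k=1: 418.828.
Order-2 term: −1/720 · (0.000440514 − 0.00192137) = 2.05674e-06.

S_2 ≈ 418.828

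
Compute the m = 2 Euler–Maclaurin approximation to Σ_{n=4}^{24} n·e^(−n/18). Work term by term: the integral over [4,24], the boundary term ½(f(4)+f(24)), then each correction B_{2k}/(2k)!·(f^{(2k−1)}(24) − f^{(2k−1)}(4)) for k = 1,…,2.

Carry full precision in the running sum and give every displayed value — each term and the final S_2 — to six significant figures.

The integral term ∫_4^24 x·e^(−x/18) dx = 117.813.
½[f(4) + f(24)] = ½[3.20295 + 6.32633] = 4.76464.
Running total after boundary: 122.577.
k=1: B_{2}/(2)! × [f^{(1)}(24) − f^{(1)}(4)] = 1/12 × (-0.0878657 − 0.622796) = -0.0592218.
Running total after k=1: 122.518.
k=2: B_{4}/(4)! × [f^{(3)}(24) − f^{(3)}(4)] = −1/720 × (0.00135595 − 0.00686503) = 7.65150e-06.

S_2 ≈ 122.518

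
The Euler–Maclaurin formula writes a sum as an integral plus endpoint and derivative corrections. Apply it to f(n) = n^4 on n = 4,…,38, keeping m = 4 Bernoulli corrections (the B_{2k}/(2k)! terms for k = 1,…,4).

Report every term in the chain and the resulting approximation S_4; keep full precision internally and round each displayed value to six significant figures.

S_4 ≈ 1.69078e+07

∫_4^38 x^4 dx evaluates to 1.58468e+07.
½[f(4) + f(38)] = ½[256.000 + 2.08514e+06] = 1.04270e+06.
So far: 1.68895e+07.
Correction k=1: B_{2}/2! · (f^{(1)}(38) − f^{(1)}(4)) = 1/12 · (219488 − 256.000) = 18269.3.
Partial sum through k=1: 1.69078e+07.
Correction k=2: B_{4}/4! · (f^{(3)}(38) − f^{(3)}(4)) = −1/720 · (912.000 − 96.0000) = -1.13333.
Partial sum through k=2: 1.69078e+07.
Correction k=3: B_{6}/6! · (f^{(5)}(38) − f^{(5)}(4)) = 1/30240 · (0.00000 − 0.00000) = 0.00000.
Partial sum through k=3: 1.69078e+07.
Correction k=4: B_{8}/8! · (f^{(7)}(38) − f^{(7)}(4)) = −1/1209600 · (0.00000 − 0.00000) = 0.00000.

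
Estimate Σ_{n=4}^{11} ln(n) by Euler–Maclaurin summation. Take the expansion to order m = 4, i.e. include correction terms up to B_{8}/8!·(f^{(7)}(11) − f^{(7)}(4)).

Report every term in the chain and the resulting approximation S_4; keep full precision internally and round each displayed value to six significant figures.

The integral term ∫_4^11 ln(x) dx = 13.8317.
Boundary: ½(f(4) + f(11)) = ½(1.38629 + 2.39790) = 1.89209.
Integral + boundary = 15.7238.
k=1: B_{2}/(2)! × [f^{(1)}(11) − f^{(1)}(4)] = 1/12 × (0.0909091 − 0.250000) = -0.0132576.
After k=1: 15.7105.
k=2: B_{4}/(4)! × [f^{(3)}(11) − f^{(3)}(4)] = −1/720 × (0.00150263 − 0.0312500) = 4.13158e-05.
After k=2: 15.7105.
k=3: B_{6}/(6)! × [f^{(5)}(11) − f^{(5)}(4)] = 1/30240 × (0.000149021 − 0.0234375) = -7.70122e-07.
After k=3: 15.7105.
k=4: B_{8}/(8)! × [f^{(7)}(11) − f^{(7)}(4)] = −1/1209600 × (3.69474e-05 − 0.0439453) = 3.62999e-08.

S_4 ≈ 15.7105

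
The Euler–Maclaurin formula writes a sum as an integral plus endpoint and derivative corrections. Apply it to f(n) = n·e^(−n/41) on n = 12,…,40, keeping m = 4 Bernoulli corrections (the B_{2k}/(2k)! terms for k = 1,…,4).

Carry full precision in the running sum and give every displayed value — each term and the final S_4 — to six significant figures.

S_4 ≈ 381.702

∫_12^40 x·e^(−x/41) dx evaluates to 369.728.
Endpoint term: (f(12) + f(40))/2 = (8.95510 + 15.0785)/2 = 12.0168.
So far: 381.745.
k=1: B_{2}/(2)! × [f^{(1)}(40) − f^{(1)}(12)] = 1/12 × (0.00919421 − 0.527842) = -0.0432206.
Running total after k=1: 381.702.
k=2: B_{4}/(4)! × [f^{(3)}(40) − f^{(3)}(12)] = −1/720 × (0.000453967 − 0.00120188) = 1.03877e-06.
Running total after k=2: 381.702.
k=3: B_{6}/(6)! × [f^{(5)}(40) − f^{(5)}(12)] = 1/30240 × (5.36862e-07 − 1.24316e-06) = -2.33565e-11.
Running total after k=3: 381.702.
k=4: B_{8}/(8)! × [f^{(7)}(40) − f^{(7)}(12)] = −1/1209600 × (4.78088e-10 − 1.05374e-09) = 4.75906e-16.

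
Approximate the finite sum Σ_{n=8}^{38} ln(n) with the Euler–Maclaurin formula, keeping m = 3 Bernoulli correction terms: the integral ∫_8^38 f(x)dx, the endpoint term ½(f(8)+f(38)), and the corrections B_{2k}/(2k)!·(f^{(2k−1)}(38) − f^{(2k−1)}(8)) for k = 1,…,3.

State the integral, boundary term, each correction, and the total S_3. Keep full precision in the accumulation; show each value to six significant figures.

S_3 ≈ 94.4430

Integral: ∫_8^38 ln(x) dx = 91.5927.
Endpoint term: (f(8) + f(38))/2 = (2.07944 + 3.63759)/2 = 2.85851.
So far: 94.4513.
Correction k=1: B_{2}/2! · (f^{(1)}(38) − f^{(1)}(8)) = 1/12 · (0.0263158 − 0.125000) = -0.00822368.
After k=1: 94.4430.
Correction k=2: B_{4}/4! · (f^{(3)}(38) − f^{(3)}(8)) = −1/720 · (3.64485e-05 − 0.00390625) = 5.37472e-06.
After k=2: 94.4430.
Correction k=3: B_{6}/6! · (f^{(5)}(38) − f^{(5)}(8)) = 1/30240 · (3.02896e-07 − 0.000732422) = -2.42103e-08.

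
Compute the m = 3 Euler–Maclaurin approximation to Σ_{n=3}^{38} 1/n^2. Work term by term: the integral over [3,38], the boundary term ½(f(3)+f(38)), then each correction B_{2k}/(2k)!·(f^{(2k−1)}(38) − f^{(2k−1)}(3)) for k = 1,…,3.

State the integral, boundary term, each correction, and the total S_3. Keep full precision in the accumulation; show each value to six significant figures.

∫_3^38 1/x^2 dx evaluates to 0.307018.
Endpoint term: (f(3) + f(38))/2 = (0.111111 + 0.000692521)/2 = 0.0559018.
So far: 0.362919.
Correction k=1: B_{2}/2! · (f^{(1)}(38) − f^{(1)}(3)) = 1/12 · (-3.64485e-05 − (-0.0740741)) = 0.00616980.
Partial sum through k=1: 0.369089.
Correction k=2: B_{4}/4! · (f^{(3)}(38) − f^{(3)}(3)) = −1/720 · (-3.02896e-07 − (-0.0987654)) = -0.000137174.
Partial sum through k=2: 0.368952.
Correction k=3: B_{6}/6! · (f^{(5)}(38) − f^{(5)}(3)) = 1/30240 · (-6.29285e-09 − (-0.329218)) = 1.08868e-05.

S_3 ≈ 0.368963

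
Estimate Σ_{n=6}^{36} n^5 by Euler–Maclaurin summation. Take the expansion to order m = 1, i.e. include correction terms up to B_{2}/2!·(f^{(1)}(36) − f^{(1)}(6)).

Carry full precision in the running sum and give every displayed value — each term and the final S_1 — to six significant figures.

S_1 ≈ 3.93726e+08

The integral term ∫_6^36 x^5 dx = 3.62789e+08.
½[f(6) + f(36)] = ½[7776.00 + 6.04662e+07] = 3.02370e+07.
Running total after boundary: 3.93026e+08.
k=1: B_{2}/(2)! × [f^{(1)}(36) − f^{(1)}(6)] = 1/12 × (8.39808e+06 − 6480.00) = 699300.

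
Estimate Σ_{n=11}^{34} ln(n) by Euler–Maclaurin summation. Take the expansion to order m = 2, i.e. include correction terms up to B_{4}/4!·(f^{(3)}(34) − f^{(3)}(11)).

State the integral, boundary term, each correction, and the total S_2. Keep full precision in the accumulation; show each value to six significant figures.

S_2 ≈ 73.4764

The integral term ∫_11^34 ln(x) dx = 70.5194.
½[f(11) + f(34)] = ½[2.39790 + 3.52636] = 2.96213.
So far: 73.4815.
Correction k=1: B_{2}/2! · (f^{(1)}(34) − f^{(1)}(11)) = 1/12 · (0.0294118 − 0.0909091) = -0.00512478.
After k=1: 73.4764.
Correction k=2: B_{4}/4! · (f^{(3)}(34) − f^{(3)}(11)) = −1/720 · (5.08854e-05 − 0.00150263) = 2.01631e-06.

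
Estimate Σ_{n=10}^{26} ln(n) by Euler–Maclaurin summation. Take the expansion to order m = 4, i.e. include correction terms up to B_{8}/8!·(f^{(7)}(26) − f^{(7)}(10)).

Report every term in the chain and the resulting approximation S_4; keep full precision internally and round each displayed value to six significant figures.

S_4 ≈ 48.4599

The integral term ∫_10^26 ln(x) dx = 45.6847.
½[f(10) + f(26)] = ½[2.30259 + 3.25810] = 2.78034.
Running total after boundary: 48.4650.
Correction k=1: B_{2}/2! · (f^{(1)}(26) − f^{(1)}(10)) = 1/12 · (0.0384615 − 0.100000) = -0.00512821.
After k=1: 48.4599.
Correction k=2: B_{4}/4! · (f^{(3)}(26) − f^{(3)}(10)) = −1/720 · (0.000113792 − 0.00200000) = 2.61973e-06.
After k=2: 48.4599.
Correction k=3: B_{6}/6! · (f^{(5)}(26) − f^{(5)}(10)) = 1/30240 · (2.01997e-06 − 0.000240000) = -7.86971e-09.
After k=3: 48.4599.
Correction k=4: B_{8}/8! · (f^{(7)}(26) − f^{(7)}(10)) = −1/1209600 · (8.96436e-08 − 7.20000e-05) = 5.94497e-11.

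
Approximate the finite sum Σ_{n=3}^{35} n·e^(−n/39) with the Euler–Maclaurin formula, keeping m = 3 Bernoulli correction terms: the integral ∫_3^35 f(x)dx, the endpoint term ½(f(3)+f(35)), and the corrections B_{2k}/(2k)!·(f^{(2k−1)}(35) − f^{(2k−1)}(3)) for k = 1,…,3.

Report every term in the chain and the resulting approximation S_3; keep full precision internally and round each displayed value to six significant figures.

∫_3^35 x·e^(−x/39) dx evaluates to 340.352.
Endpoint term: (f(3) + f(35))/2 = (2.77788 + 14.2665)/2 = 8.52218.
So far: 348.874.
k=1: B_{2}/(2)! × [f^{(1)}(35) − f^{(1)}(3)] = 1/12 × (0.0418065 − 0.854733) = -0.0677439.
After k=1: 348.806.
k=2: B_{4}/(4)! × [f^{(3)}(35) − f^{(3)}(3)] = −1/720 × (0.000563467 − 0.00177952) = 1.68897e-06.
After k=2: 348.806.
k=3: B_{6}/(6)! × [f^{(5)}(35) − f^{(5)}(3)] = 1/30240 × (7.22846e-07 − 1.97047e-06) = -4.12576e-11.

S_3 ≈ 348.806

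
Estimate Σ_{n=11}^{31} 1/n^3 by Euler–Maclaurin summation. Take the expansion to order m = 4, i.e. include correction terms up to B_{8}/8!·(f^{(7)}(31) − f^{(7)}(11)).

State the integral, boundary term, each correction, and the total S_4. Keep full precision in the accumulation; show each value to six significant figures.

∫_11^31 1/x^3 dx evaluates to 0.00361194.
Endpoint term: (f(11) + f(31))/2 = (0.000751315 + 3.35672e-05)/2 = 0.000392441.
Running total after boundary: 0.00400438.
k=1: B_{2}/(2)! × [f^{(1)}(31) − f^{(1)}(11)] = 1/12 × (-3.24844e-06 − (-0.000204904)) = 1.68046e-05.
Partial sum through k=1: 0.00402119.
k=2: B_{4}/(4)! × [f^{(3)}(31) − f^{(3)}(11)] = −1/720 × (-6.76054e-08 − (-3.38684e-05)) = -4.69456e-08.
Partial sum through k=2: 0.00402114.
k=3: B_{6}/(6)! × [f^{(5)}(31) − f^{(5)}(11)] = 1/30240 × (-2.95466e-09 − (-1.17560e-05)) = 3.88658e-10.
Partial sum through k=3: 0.00402114.
k=4: B_{8}/(8)! × [f^{(7)}(31) − f^{(7)}(11)] = −1/1209600 × (-2.21369e-10 − (-6.99530e-06)) = -5.78297e-12.

S_4 ≈ 0.00402114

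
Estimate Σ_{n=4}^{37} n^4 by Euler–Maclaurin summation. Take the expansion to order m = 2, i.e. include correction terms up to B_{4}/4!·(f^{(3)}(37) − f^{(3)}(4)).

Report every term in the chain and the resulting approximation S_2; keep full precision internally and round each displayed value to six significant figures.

Integral: ∫_4^37 x^4 dx = 1.38686e+07.
½[f(4) + f(37)] = ½[256.000 + 1.87416e+06] = 937208.
Running total after boundary: 1.48058e+07.
Correction k=1: B_{2}/2! · (f^{(1)}(37) − f^{(1)}(4)) = 1/12 · (202612 − 256.000) = 16863.0.
Partial sum through k=1: 1.48227e+07.
Correction k=2: B_{4}/4! · (f^{(3)}(37) − f^{(3)}(4)) = −1/720 · (888.000 − 96.0000) = -1.10000.

S_2 ≈ 1.48227e+07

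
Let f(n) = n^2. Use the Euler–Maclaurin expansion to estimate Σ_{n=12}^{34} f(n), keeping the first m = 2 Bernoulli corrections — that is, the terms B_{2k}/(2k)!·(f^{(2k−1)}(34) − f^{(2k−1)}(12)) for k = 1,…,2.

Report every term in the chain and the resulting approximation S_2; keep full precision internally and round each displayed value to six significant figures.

S_2 ≈ 13179.0

The integral term ∫_12^34 x^2 dx = 12525.3.
Endpoint term: (f(12) + f(34))/2 = (144.000 + 1156.00)/2 = 650.000.
Integral + boundary = 13175.3.
k=1: B_{2}/(2)! × [f^{(1)}(34) − f^{(1)}(12)] = 1/12 × (68.0000 − 24.0000) = 3.66667.
Partial sum through k=1: 13179.0.
k=2: B_{4}/(4)! × [f^{(3)}(34) − f^{(3)}(12)] = −1/720 × (0.00000 − 0.00000) = 0.00000.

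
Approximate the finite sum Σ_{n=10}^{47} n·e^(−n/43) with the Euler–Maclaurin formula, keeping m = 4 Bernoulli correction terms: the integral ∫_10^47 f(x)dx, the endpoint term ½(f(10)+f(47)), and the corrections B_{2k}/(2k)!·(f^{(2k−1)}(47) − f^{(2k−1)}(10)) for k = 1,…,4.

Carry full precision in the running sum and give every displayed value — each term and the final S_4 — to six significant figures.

S_4 ≈ 520.672

The integral term ∫_10^47 x·e^(−x/43) dx = 508.886.
½[f(10) + f(47)] = ½[7.92504 + 15.7545] = 11.8398.
Integral + boundary = 520.726.
Correction k=1: B_{2}/2! · (f^{(1)}(47) − f^{(1)}(10)) = 1/12 · (-0.0311815 − 0.608200) = -0.0532818.
Partial sum through k=1: 520.672.
Correction k=2: B_{4}/4! · (f^{(3)}(47) − f^{(3)}(10)) = −1/720 · (0.000345712 − 0.00118616) = 1.16729e-06.
Partial sum through k=2: 520.672.
Correction k=3: B_{6}/6! · (f^{(5)}(47) − f^{(5)}(10)) = 1/30240 · (3.83065e-07 − 1.10513e-06) = -2.38778e-11.
Partial sum through k=3: 520.672.
Correction k=4: B_{8}/8! · (f^{(7)}(47) − f^{(7)}(10)) = −1/1209600 · (3.13228e-10 − 8.48428e-10) = 4.42460e-16.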